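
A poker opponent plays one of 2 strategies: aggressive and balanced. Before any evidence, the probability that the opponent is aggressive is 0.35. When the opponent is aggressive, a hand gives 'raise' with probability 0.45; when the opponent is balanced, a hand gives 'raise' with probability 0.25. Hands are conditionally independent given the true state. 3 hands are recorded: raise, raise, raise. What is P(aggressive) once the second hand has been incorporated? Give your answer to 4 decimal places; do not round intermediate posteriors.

Apply Bayes' rule sequentially, carrying P(aggressive) forward.
After 'raise': P(aggressive) = 0.45·0.3500 / (0.45·0.3500 + 0.25·0.6500) ≈ 0.4922
After 'raise': P(aggressive) = 0.45·0.4922 / (0.45·0.4922 + 0.25·0.5078) ≈ 0.6357

0.6357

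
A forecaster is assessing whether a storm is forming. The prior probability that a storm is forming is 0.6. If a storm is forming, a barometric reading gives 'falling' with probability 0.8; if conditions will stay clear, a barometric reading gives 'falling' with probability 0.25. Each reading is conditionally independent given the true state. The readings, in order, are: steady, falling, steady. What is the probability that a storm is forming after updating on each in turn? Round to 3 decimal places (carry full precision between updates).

After 'steady': P(storm) = 0.2·0.6000 / (0.2·0.6000 + 0.75·0.4000) ≈ 0.2857
After 'falling': P(storm) = 0.8·0.2857 / (0.8·0.2857 + 0.25·0.7143) ≈ 0.5614
After 'steady': P(storm) = 0.2·0.5614 / (0.2·0.5614 + 0.75·0.4386) ≈ 0.2545

0.254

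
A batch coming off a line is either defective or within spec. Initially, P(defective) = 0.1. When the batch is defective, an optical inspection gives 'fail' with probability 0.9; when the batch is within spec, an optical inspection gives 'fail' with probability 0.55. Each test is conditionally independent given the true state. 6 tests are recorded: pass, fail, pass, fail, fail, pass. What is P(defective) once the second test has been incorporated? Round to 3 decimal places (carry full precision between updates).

0.039

After 'pass': P(defective) = 0.1·0.1000 / (0.1·0.1000 + 0.45·0.9000) ≈ 0.0241
After 'fail': P(defective) = 0.9·0.0241 / (0.9·0.0241 + 0.55·0.9759) ≈ 0.0388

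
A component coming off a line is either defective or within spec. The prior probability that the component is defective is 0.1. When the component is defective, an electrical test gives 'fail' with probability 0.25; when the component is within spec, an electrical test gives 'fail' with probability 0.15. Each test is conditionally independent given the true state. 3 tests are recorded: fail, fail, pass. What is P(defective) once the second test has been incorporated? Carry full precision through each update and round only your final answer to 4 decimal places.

After 'fail': P(defective) = 0.25·0.1000 / (0.25·0.1000 + 0.15·0.9000) ≈ 0.1562
After 'fail': P(defective) = 0.25·0.1562 / (0.25·0.1562 + 0.15·0.8438) ≈ 0.2358

0.2358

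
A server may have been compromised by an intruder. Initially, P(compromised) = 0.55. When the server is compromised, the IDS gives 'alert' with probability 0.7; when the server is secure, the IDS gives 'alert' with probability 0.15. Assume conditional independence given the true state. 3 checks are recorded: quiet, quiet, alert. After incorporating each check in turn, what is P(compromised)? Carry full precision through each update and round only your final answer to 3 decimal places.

After 'quiet': P(compromised) = 0.3·0.5500 / (0.3·0.5500 + 0.85·0.4500) ≈ 0.3014
After 'quiet': P(compromised) = 0.3·0.3014 / (0.3·0.3014 + 0.85·0.6986) ≈ 0.1321
After 'alert': P(compromised) = 0.7·0.1321 / (0.7·0.1321 + 0.15·0.8679) ≈ 0.4154

0.415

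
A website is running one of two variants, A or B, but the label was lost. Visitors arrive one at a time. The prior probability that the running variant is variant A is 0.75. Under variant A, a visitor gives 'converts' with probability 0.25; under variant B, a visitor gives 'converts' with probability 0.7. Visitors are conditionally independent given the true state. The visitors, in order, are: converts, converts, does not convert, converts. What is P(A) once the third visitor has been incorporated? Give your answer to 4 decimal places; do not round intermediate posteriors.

0.4889

After 'converts': P(A) = 0.25·0.7500 / (0.25·0.7500 + 0.7·0.2500) ≈ 0.5172
After 'converts': P(A) = 0.25·0.5172 / (0.25·0.5172 + 0.7·0.4828) ≈ 0.2768
After 'does not convert': P(A) = 0.75·0.2768 / (0.75·0.2768 + 0.3·0.7232) ≈ 0.4889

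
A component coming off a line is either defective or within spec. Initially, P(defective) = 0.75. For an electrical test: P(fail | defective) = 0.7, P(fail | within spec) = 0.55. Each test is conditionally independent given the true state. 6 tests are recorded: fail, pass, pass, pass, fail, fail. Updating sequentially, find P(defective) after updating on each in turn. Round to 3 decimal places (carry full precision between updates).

Each posterior becomes the prior for the next update.
After 'fail': P(defective) = 0.7·0.7500 / (0.7·0.7500 + 0.55·0.2500) ≈ 0.7925
After 'pass': P(defective) = 0.3·0.7925 / (0.3·0.7925 + 0.45·0.2075) ≈ 0.7179
After 'pass': P(defective) = 0.3·0.7179 / (0.3·0.7179 + 0.45·0.2821) ≈ 0.6292
After 'pass': P(defective) = 0.3·0.6292 / (0.3·0.6292 + 0.45·0.3708) ≈ 0.5308
After 'fail': P(defective) = 0.7·0.5308 / (0.7·0.5308 + 0.55·0.4692) ≈ 0.5901
After 'fail': P(defective) = 0.7·0.5901 / (0.7·0.5901 + 0.55·0.4099) ≈ 0.6470

0.647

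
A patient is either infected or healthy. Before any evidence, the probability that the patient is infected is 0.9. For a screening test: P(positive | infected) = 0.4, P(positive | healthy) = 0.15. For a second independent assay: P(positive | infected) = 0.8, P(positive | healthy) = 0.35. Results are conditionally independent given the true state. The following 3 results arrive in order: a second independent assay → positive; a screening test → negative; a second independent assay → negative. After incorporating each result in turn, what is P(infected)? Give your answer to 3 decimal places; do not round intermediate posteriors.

After a second independent assay='positive': P(infected) = 0.8·0.9000 / (0.8·0.9000 + 0.35·0.1000) ≈ 0.9536
After a screening test='negative': P(infected) = 0.6·0.9536 / (0.6·0.9536 + 0.85·0.0464) ≈ 0.9356
After a second independent assay='negative': P(infected) = 0.2·0.9356 / (0.2·0.9356 + 0.65·0.0644) ≈ 0.8171

0.817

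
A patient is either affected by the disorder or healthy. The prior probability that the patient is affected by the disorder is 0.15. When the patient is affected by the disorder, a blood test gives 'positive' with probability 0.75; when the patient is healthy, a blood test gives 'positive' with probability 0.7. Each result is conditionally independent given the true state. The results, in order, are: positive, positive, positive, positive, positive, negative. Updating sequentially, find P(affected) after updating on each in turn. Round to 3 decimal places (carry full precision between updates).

0.172

After 'positive': P(affected) = 0.75·0.1500 / (0.75·0.1500 + 0.7·0.8500) ≈ 0.1590
After 'positive': P(affected) = 0.75·0.1590 / (0.75·0.1590 + 0.7·0.8410) ≈ 0.1685
After 'positive': P(affected) = 0.75·0.1685 / (0.75·0.1685 + 0.7·0.8315) ≈ 0.1783
After 'positive': P(affected) = 0.75·0.1783 / (0.75·0.1783 + 0.7·0.8217) ≈ 0.1887
After 'positive': P(affected) = 0.75·0.1887 / (0.75·0.1887 + 0.7·0.8113) ≈ 0.1995
After 'negative': P(affected) = 0.25·0.1995 / (0.25·0.1995 + 0.3·0.8005) ≈ 0.1719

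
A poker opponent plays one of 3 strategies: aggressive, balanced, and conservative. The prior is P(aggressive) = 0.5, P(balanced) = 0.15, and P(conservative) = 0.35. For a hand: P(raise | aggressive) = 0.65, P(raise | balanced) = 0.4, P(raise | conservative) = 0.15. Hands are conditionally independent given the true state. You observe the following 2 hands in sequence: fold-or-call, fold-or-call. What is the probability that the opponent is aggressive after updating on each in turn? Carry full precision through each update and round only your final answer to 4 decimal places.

After 'fold-or-call': normaliser = 0.35·0.5000 + 0.6·0.1500 + 0.85·0.3500; P(aggressive) ≈ 0.3111, P(balanced) ≈ 0.1600, P(conservative) ≈ 0.5289
After 'fold-or-call': normaliser = 0.35·0.3111 + 0.6·0.1600 + 0.85·0.5289; P(aggressive) ≈ 0.1664, P(balanced) ≈ 0.1467, P(conservative) ≈ 0.6869

0.1664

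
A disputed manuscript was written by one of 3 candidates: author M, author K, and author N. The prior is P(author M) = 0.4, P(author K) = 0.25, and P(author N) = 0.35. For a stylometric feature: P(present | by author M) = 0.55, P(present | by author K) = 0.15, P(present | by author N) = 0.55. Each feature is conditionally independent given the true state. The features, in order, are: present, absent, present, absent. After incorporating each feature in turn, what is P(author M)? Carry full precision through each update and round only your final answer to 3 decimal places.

0.490

After 'present': normaliser = 0.55·0.4000 + 0.15·0.2500 + 0.55·0.3500; P(author M) ≈ 0.4889, P(author K) ≈ 0.0833, P(author N) ≈ 0.4278
After 'absent': normaliser = 0.45·0.4889 + 0.85·0.0833 + 0.45·0.4278; P(author M) ≈ 0.4552, P(author K) ≈ 0.1466, P(author N) ≈ 0.3983
After 'present': normaliser = 0.55·0.4552 + 0.15·0.1466 + 0.55·0.3983; P(author M) ≈ 0.5095, P(author K) ≈ 0.0447, P(author N) ≈ 0.4458
After 'absent': normaliser = 0.45·0.5095 + 0.85·0.0447 + 0.45·0.4458; P(author M) ≈ 0.4900, P(author K) ≈ 0.0813, P(author N) ≈ 0.4287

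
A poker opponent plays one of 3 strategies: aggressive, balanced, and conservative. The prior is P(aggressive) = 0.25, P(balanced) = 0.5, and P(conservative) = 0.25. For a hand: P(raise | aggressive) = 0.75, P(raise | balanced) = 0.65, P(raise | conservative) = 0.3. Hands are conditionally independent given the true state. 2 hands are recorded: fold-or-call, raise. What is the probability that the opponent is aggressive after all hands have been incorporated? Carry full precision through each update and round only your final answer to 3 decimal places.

After 'fold-or-call': normaliser = 0.25·0.2500 + 0.35·0.5000 + 0.7·0.2500; P(aggressive) ≈ 0.1515, P(balanced) ≈ 0.4242, P(conservative) ≈ 0.4242
After 'raise': normaliser = 0.75·0.1515 + 0.65·0.4242 + 0.3·0.4242; P(aggressive) ≈ 0.2199, P(balanced) ≈ 0.5337, P(conservative) ≈ 0.2463

0.220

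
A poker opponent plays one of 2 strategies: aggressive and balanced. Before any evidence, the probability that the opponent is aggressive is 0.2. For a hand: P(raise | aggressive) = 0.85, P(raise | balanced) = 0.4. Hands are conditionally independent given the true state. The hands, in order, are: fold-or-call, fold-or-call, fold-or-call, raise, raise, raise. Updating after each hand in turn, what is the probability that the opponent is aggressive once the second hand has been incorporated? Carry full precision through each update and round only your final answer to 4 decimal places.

Each posterior becomes the prior for the next update.
After 'fold-or-call': P(aggressive) = 0.15·0.2000 / (0.15·0.2000 + 0.6·0.8000) ≈ 0.0588
After 'fold-or-call': P(aggressive) = 0.15·0.0588 / (0.15·0.0588 + 0.6·0.9412) ≈ 0.0154

0.0154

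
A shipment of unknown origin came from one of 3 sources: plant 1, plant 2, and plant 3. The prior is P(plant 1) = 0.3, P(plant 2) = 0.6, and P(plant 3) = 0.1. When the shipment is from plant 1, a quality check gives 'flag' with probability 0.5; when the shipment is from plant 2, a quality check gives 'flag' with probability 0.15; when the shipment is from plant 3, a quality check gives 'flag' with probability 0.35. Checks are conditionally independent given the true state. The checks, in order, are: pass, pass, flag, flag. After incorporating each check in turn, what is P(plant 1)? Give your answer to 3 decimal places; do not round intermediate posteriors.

0.557

After 'pass': normaliser = 0.5·0.3000 + 0.85·0.6000 + 0.65·0.1000; P(plant 1) ≈ 0.2069, P(plant 2) ≈ 0.7034, P(plant 3) ≈ 0.0897
After 'pass': normaliser = 0.5·0.2069 + 0.85·0.7034 + 0.65·0.0897; P(plant 1) ≈ 0.1362, P(plant 2) ≈ 0.7871, P(plant 3) ≈ 0.0767
After 'flag': normaliser = 0.5·0.1362 + 0.15·0.7871 + 0.35·0.0767; P(plant 1) ≈ 0.3197, P(plant 2) ≈ 0.5543, P(plant 3) ≈ 0.1261
After 'flag': normaliser = 0.5·0.3197 + 0.15·0.5543 + 0.35·0.1261; P(plant 1) ≈ 0.5567, P(plant 2) ≈ 0.2896, P(plant 3) ≈ 0.1537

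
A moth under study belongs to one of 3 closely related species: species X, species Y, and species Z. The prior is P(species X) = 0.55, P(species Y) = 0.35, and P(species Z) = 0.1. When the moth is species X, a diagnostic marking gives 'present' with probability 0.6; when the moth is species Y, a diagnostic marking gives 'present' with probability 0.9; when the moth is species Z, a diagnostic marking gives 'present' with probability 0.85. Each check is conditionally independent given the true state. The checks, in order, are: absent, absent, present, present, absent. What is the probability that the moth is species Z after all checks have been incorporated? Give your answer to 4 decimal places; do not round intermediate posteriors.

After 'absent': normaliser = 0.4·0.5500 + 0.1·0.3500 + 0.15·0.1000; P(species X) ≈ 0.8148, P(species Y) ≈ 0.1296, P(species Z) ≈ 0.0556
After 'absent': normaliser = 0.4·0.8148 + 0.1·0.1296 + 0.15·0.0556; P(species X) ≈ 0.9387, P(species Y) ≈ 0.0373, P(species Z) ≈ 0.0240
After 'present': normaliser = 0.6·0.9387 + 0.9·0.0373 + 0.85·0.0240; P(species X) ≈ 0.9125, P(species Y) ≈ 0.0544, P(species Z) ≈ 0.0331
After 'present': normaliser = 0.6·0.9125 + 0.9·0.0544 + 0.85·0.0331; P(species X) ≈ 0.8766, P(species Y) ≈ 0.0784, P(species Z) ≈ 0.0450
After 'absent': normaliser = 0.4·0.8766 + 0.1·0.0784 + 0.15·0.0450; P(species X) ≈ 0.9600, P(species Y) ≈ 0.0215, P(species Z) ≈ 0.0185

0.0185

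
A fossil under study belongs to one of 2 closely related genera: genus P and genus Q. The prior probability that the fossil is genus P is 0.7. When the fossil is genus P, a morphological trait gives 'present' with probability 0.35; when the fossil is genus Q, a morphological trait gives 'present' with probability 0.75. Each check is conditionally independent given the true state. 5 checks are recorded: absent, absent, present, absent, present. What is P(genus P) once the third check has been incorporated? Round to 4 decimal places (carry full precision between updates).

Apply Bayes' rule sequentially, carrying P(genus P) forward.
After 'absent': P(genus P) = 0.65·0.7000 / (0.65·0.7000 + 0.25·0.3000) ≈ 0.8585
After 'absent': P(genus P) = 0.65·0.8585 / (0.65·0.8585 + 0.25·0.1415) ≈ 0.9404
After 'present': P(genus P) = 0.35·0.9404 / (0.35·0.9404 + 0.75·0.0596) ≈ 0.8804

0.8804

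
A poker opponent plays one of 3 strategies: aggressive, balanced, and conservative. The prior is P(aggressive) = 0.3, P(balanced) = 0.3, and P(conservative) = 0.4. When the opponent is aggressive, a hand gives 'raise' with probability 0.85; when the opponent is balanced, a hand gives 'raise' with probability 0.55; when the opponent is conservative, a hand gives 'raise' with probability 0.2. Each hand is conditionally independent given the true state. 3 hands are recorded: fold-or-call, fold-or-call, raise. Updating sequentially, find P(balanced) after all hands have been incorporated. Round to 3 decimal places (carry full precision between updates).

0.370

Each posterior becomes the prior for the next update.
After 'fold-or-call': normaliser = 0.15·0.3000 + 0.45·0.3000 + 0.8·0.4000; P(aggressive) ≈ 0.0900, P(balanced) ≈ 0.2700, P(conservative) ≈ 0.6400
After 'fold-or-call': normaliser = 0.15·0.0900 + 0.45·0.2700 + 0.8·0.6400; P(aggressive) ≈ 0.0209, P(balanced) ≈ 0.1878, P(conservative) ≈ 0.7913
After 'raise': normaliser = 0.85·0.0209 + 0.55·0.1878 + 0.2·0.7913; P(aggressive) ≈ 0.0635, P(balanced) ≈ 0.3698, P(conservative) ≈ 0.5667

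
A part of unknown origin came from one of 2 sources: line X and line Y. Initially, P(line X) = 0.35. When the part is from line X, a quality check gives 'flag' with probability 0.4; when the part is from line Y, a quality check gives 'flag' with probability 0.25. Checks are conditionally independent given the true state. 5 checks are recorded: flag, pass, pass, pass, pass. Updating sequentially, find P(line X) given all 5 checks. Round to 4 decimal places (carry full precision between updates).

After 'flag': P(line X) = 0.4·0.3500 / (0.4·0.3500 + 0.25·0.6500) ≈ 0.4628
After 'pass': P(line X) = 0.6·0.4628 / (0.6·0.4628 + 0.75·0.5372) ≈ 0.4080
After 'pass': P(line X) = 0.6·0.4080 / (0.6·0.4080 + 0.75·0.5920) ≈ 0.3554
After 'pass': P(line X) = 0.6·0.3554 / (0.6·0.3554 + 0.75·0.6446) ≈ 0.3061
After 'pass': P(line X) = 0.6·0.3061 / (0.6·0.3061 + 0.75·0.6939) ≈ 0.2608

0.2608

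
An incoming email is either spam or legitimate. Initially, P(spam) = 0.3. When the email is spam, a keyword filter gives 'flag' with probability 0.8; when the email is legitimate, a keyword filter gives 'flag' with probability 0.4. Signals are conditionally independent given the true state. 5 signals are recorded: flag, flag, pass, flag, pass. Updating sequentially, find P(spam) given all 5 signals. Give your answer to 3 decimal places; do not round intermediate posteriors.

0.276

After 'flag': P(spam) = 0.8·0.3000 / (0.8·0.3000 + 0.4·0.7000) ≈ 0.4615
After 'flag': P(spam) = 0.8·0.4615 / (0.8·0.4615 + 0.4·0.5385) ≈ 0.6316
After 'pass': P(spam) = 0.2·0.6316 / (0.2·0.6316 + 0.6·0.3684) ≈ 0.3636
After 'flag': P(spam) = 0.8·0.3636 / (0.8·0.3636 + 0.4·0.6364) ≈ 0.5333
After 'pass': P(spam) = 0.2·0.5333 / (0.2·0.5333 + 0.6·0.4667) ≈ 0.2759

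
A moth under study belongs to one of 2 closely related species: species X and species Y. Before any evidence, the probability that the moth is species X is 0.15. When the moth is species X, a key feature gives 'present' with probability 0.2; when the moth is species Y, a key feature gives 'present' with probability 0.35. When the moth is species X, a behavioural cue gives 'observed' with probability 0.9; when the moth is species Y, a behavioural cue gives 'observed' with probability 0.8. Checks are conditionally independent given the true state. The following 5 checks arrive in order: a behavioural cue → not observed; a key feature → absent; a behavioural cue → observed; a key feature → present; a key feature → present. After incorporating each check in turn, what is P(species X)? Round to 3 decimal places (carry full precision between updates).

After a behavioural cue='not observed': P(species X) = 0.1·0.1500 / (0.1·0.1500 + 0.2·0.8500) ≈ 0.0811
After a key feature='absent': P(species X) = 0.8·0.0811 / (0.8·0.0811 + 0.65·0.9189) ≈ 0.0980
After a behavioural cue='observed': P(species X) = 0.9·0.0980 / (0.9·0.0980 + 0.8·0.9020) ≈ 0.1089
After a key feature='present': P(species X) = 0.2·0.1089 / (0.2·0.1089 + 0.35·0.8911) ≈ 0.0653
After a key feature='present': P(species X) = 0.2·0.0653 / (0.2·0.0653 + 0.35·0.9347) ≈ 0.0384

0.038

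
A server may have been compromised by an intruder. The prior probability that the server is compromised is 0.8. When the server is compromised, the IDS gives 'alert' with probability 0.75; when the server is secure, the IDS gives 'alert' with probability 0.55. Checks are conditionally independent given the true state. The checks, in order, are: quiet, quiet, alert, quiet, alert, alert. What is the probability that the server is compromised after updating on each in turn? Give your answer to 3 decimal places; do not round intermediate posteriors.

0.635

Apply Bayes' rule sequentially, carrying P(compromised) forward.
After 'quiet': P(compromised) = 0.25·0.8000 / (0.25·0.8000 + 0.45·0.2000) ≈ 0.6897
After 'quiet': P(compromised) = 0.25·0.6897 / (0.25·0.6897 + 0.45·0.3103) ≈ 0.5525
After 'alert': P(compromised) = 0.75·0.5525 / (0.75·0.5525 + 0.55·0.4475) ≈ 0.6274
After 'quiet': P(compromised) = 0.25·0.6274 / (0.25·0.6274 + 0.45·0.3726) ≈ 0.4833
After 'alert': P(compromised) = 0.75·0.4833 / (0.75·0.4833 + 0.55·0.5167) ≈ 0.5605
After 'alert': P(compromised) = 0.75·0.5605 / (0.75·0.5605 + 0.55·0.4395) ≈ 0.6349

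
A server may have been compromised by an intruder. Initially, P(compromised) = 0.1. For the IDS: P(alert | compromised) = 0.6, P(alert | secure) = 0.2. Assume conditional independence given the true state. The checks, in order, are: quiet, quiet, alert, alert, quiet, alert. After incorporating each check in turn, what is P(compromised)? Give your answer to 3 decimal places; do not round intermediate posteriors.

0.273

After 'quiet': P(compromised) = 0.4·0.1000 / (0.4·0.1000 + 0.8·0.9000) ≈ 0.0526
After 'quiet': P(compromised) = 0.4·0.0526 / (0.4·0.0526 + 0.8·0.9474) ≈ 0.0270
After 'alert': P(compromised) = 0.6·0.0270 / (0.6·0.0270 + 0.2·0.9730) ≈ 0.0769
After 'alert': P(compromised) = 0.6·0.0769 / (0.6·0.0769 + 0.2·0.9231) ≈ 0.2000
After 'quiet': P(compromised) = 0.4·0.2000 / (0.4·0.2000 + 0.8·0.8000) ≈ 0.1111
After 'alert': P(compromised) = 0.6·0.1111 / (0.6·0.1111 + 0.2·0.8889) ≈ 0.2727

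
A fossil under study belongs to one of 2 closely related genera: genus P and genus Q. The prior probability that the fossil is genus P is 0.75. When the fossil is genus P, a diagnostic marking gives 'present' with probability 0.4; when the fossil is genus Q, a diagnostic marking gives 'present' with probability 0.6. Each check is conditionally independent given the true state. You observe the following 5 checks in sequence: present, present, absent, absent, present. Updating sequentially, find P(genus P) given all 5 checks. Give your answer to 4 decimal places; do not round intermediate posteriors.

0.6667

After 'present': P(genus P) = 0.4·0.7500 / (0.4·0.7500 + 0.6·0.2500) ≈ 0.6667
After 'present': P(genus P) = 0.4·0.6667 / (0.4·0.6667 + 0.6·0.3333) ≈ 0.5714
After 'absent': P(genus P) = 0.6·0.5714 / (0.6·0.5714 + 0.4·0.4286) ≈ 0.6667
After 'absent': P(genus P) = 0.6·0.6667 / (0.6·0.6667 + 0.4·0.3333) ≈ 0.7500
After 'present': P(genus P) = 0.4·0.7500 / (0.4·0.7500 + 0.6·0.2500) ≈ 0.6667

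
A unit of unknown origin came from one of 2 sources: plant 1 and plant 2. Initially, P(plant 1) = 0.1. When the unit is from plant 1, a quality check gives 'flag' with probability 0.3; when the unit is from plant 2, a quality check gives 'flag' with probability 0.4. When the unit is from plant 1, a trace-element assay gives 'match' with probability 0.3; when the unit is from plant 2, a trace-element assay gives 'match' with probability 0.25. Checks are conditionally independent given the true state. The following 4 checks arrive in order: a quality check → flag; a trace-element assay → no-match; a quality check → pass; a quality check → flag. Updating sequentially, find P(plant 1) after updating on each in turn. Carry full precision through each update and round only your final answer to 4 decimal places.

Each posterior becomes the prior for the next update.
After a quality check='flag': P(plant 1) = 0.3·0.1000 / (0.3·0.1000 + 0.4·0.9000) ≈ 0.0769
After a trace-element assay='no-match': P(plant 1) = 0.7·0.0769 / (0.7·0.0769 + 0.75·0.9231) ≈ 0.0722
After a quality check='pass': P(plant 1) = 0.7·0.0722 / (0.7·0.0722 + 0.6·0.9278) ≈ 0.0832
After a quality check='flag': P(plant 1) = 0.3·0.0832 / (0.3·0.0832 + 0.4·0.9168) ≈ 0.0637

0.0637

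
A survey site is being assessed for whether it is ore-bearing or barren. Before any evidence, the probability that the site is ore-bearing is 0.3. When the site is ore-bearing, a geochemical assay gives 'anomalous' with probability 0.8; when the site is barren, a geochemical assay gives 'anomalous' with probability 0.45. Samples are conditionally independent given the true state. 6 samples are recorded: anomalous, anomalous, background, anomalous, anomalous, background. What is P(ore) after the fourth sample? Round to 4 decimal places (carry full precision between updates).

Apply Bayes' rule sequentially, carrying P(ore) forward.
After 'anomalous': P(ore) = 0.8·0.3000 / (0.8·0.3000 + 0.45·0.7000) ≈ 0.4324
After 'anomalous': P(ore) = 0.8·0.4324 / (0.8·0.4324 + 0.45·0.5676) ≈ 0.5753
After 'background': P(ore) = 0.2·0.5753 / (0.2·0.5753 + 0.55·0.4247) ≈ 0.3300
After 'anomalous': P(ore) = 0.8·0.3300 / (0.8·0.3300 + 0.45·0.6700) ≈ 0.4668

0.4668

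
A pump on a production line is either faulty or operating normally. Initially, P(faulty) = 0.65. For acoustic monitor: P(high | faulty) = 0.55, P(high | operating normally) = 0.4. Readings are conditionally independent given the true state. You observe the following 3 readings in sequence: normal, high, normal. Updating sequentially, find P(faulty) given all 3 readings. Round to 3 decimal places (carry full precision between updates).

Each posterior becomes the prior for the next update.
After 'normal': P(faulty) = 0.45·0.6500 / (0.45·0.6500 + 0.6·0.3500) ≈ 0.5821
After 'high': P(faulty) = 0.55·0.5821 / (0.55·0.5821 + 0.4·0.4179) ≈ 0.6570
After 'normal': P(faulty) = 0.45·0.6570 / (0.45·0.6570 + 0.6·0.3430) ≈ 0.5896

0.590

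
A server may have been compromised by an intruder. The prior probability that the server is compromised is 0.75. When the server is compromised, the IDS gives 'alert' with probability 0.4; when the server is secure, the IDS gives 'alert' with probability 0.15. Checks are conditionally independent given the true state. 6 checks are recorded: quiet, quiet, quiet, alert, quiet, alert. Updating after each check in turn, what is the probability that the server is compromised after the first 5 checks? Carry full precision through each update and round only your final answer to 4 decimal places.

After 'quiet': P(compromised) = 0.6·0.7500 / (0.6·0.7500 + 0.85·0.2500) ≈ 0.6792
After 'quiet': P(compromised) = 0.6·0.6792 / (0.6·0.6792 + 0.85·0.3208) ≈ 0.5992
After 'quiet': P(compromised) = 0.6·0.5992 / (0.6·0.5992 + 0.85·0.4008) ≈ 0.5134
After 'alert': P(compromised) = 0.4·0.5134 / (0.4·0.5134 + 0.15·0.4866) ≈ 0.7378
After 'quiet': P(compromised) = 0.6·0.7378 / (0.6·0.7378 + 0.85·0.2622) ≈ 0.6651

0.6651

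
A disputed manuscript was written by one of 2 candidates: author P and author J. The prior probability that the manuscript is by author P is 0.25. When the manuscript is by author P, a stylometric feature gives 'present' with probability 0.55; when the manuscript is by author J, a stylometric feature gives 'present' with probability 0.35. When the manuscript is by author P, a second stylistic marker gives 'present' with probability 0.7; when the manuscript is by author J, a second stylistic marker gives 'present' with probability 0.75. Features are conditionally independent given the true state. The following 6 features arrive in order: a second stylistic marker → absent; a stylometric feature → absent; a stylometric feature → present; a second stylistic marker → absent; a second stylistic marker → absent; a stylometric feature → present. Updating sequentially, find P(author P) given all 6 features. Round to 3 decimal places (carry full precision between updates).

0.496

After a second stylistic marker='absent': P(author P) = 0.3·0.2500 / (0.3·0.2500 + 0.25·0.7500) ≈ 0.2857
After a stylometric feature='absent': P(author P) = 0.45·0.2857 / (0.45·0.2857 + 0.65·0.7143) ≈ 0.2169
After a stylometric feature='present': P(author P) = 0.55·0.2169 / (0.55·0.2169 + 0.35·0.7831) ≈ 0.3032
After a second stylistic marker='absent': P(author P) = 0.3·0.3032 / (0.3·0.3032 + 0.25·0.6968) ≈ 0.3431
After a second stylistic marker='absent': P(author P) = 0.3·0.3431 / (0.3·0.3431 + 0.25·0.6569) ≈ 0.3852
After a stylometric feature='present': P(author P) = 0.55·0.3852 / (0.55·0.3852 + 0.35·0.6148) ≈ 0.4961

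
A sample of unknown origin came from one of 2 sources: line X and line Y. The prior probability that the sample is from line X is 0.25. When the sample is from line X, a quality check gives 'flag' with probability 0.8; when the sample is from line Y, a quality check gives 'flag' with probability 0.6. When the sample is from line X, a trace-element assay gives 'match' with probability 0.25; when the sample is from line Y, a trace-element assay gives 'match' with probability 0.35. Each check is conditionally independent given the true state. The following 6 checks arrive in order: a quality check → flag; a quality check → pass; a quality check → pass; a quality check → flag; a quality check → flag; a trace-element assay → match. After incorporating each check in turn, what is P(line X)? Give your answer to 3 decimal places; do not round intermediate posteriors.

0.124

After a quality check='flag': P(line X) = 0.8·0.2500 / (0.8·0.2500 + 0.6·0.7500) ≈ 0.3077
After a quality check='pass': P(line X) = 0.2·0.3077 / (0.2·0.3077 + 0.4·0.6923) ≈ 0.1818
After a quality check='pass': P(line X) = 0.2·0.1818 / (0.2·0.1818 + 0.4·0.8182) ≈ 0.1000
After a quality check='flag': P(line X) = 0.8·0.1000 / (0.8·0.1000 + 0.6·0.9000) ≈ 0.1290
After a quality check='flag': P(line X) = 0.8·0.1290 / (0.8·0.1290 + 0.6·0.8710) ≈ 0.1649
After a trace-element assay='match': P(line X) = 0.25·0.1649 / (0.25·0.1649 + 0.35·0.8351) ≈ 0.1236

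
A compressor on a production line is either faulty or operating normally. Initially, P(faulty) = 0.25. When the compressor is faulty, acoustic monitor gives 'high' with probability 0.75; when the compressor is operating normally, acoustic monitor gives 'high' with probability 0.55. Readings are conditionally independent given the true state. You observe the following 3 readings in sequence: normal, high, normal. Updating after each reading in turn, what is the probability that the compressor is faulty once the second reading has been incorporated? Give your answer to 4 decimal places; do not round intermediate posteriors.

After 'normal': P(faulty) = 0.25·0.2500 / (0.25·0.2500 + 0.45·0.7500) ≈ 0.1562
After 'high': P(faulty) = 0.75·0.1562 / (0.75·0.1562 + 0.55·0.8438) ≈ 0.2016

0.2016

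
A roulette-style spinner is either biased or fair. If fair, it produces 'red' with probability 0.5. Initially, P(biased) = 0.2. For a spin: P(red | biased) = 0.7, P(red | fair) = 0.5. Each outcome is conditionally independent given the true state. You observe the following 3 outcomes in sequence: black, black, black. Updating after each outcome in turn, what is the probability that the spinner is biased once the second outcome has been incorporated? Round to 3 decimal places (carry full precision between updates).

Each posterior becomes the prior for the next update.
After 'black': P(biased) = 0.3·0.2000 / (0.3·0.2000 + 0.5·0.8000) ≈ 0.1304
After 'black': P(biased) = 0.3·0.1304 / (0.3·0.1304 + 0.5·0.8696) ≈ 0.0826

0.083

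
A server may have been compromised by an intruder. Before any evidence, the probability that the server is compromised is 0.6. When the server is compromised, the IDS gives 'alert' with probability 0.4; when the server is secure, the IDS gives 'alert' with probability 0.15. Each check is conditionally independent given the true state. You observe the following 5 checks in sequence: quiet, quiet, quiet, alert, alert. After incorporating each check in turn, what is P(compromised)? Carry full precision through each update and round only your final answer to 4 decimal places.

After 'quiet': P(compromised) = 0.6·0.6000 / (0.6·0.6000 + 0.85·0.4000) ≈ 0.5143
After 'quiet': P(compromised) = 0.6·0.5143 / (0.6·0.5143 + 0.85·0.4857) ≈ 0.4277
After 'quiet': P(compromised) = 0.6·0.4277 / (0.6·0.4277 + 0.85·0.5723) ≈ 0.3454
After 'alert': P(compromised) = 0.4·0.3454 / (0.4·0.3454 + 0.15·0.6546) ≈ 0.5845
After 'alert': P(compromised) = 0.4·0.5845 / (0.4·0.5845 + 0.15·0.4155) ≈ 0.7895

0.7895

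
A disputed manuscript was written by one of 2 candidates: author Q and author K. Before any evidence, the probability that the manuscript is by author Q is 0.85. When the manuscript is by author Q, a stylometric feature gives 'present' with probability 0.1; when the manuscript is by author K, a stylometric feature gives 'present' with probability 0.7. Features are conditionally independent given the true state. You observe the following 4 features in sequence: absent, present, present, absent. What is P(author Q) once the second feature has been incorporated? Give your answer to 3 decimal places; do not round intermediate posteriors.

Apply Bayes' rule sequentially, carrying P(author Q) forward.
After 'absent': P(author Q) = 0.9·0.8500 / (0.9·0.8500 + 0.3·0.1500) ≈ 0.9444
After 'present': P(author Q) = 0.1·0.9444 / (0.1·0.9444 + 0.7·0.0556) ≈ 0.7083

0.708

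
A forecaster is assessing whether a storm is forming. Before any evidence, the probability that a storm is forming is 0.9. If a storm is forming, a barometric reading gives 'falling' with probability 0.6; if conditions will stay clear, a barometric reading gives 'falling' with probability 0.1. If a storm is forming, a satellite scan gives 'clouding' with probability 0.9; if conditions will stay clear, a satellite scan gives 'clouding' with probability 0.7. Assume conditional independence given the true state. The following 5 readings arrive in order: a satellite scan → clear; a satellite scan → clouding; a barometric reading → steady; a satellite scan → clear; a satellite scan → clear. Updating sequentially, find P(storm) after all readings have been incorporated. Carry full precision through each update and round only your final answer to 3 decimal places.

After a satellite scan='clear': P(storm) = 0.1·0.9000 / (0.1·0.9000 + 0.3·0.1000) ≈ 0.7500
After a satellite scan='clouding': P(storm) = 0.9·0.7500 / (0.9·0.7500 + 0.7·0.2500) ≈ 0.7941
After a barometric reading='steady': P(storm) = 0.4·0.7941 / (0.4·0.7941 + 0.9·0.2059) ≈ 0.6316
After a satellite scan='clear': P(storm) = 0.1·0.6316 / (0.1·0.6316 + 0.3·0.3684) ≈ 0.3636
After a satellite scan='clear': P(storm) = 0.1·0.3636 / (0.1·0.3636 + 0.3·0.6364) ≈ 0.1600

0.160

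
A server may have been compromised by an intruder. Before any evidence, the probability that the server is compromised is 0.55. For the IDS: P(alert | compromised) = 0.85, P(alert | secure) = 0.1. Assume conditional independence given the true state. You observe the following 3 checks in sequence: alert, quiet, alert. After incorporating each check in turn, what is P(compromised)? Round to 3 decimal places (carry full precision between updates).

After 'alert': P(compromised) = 0.85·0.5500 / (0.85·0.5500 + 0.1·0.4500) ≈ 0.9122
After 'quiet': P(compromised) = 0.15·0.9122 / (0.15·0.9122 + 0.9·0.0878) ≈ 0.6339
After 'alert': P(compromised) = 0.85·0.6339 / (0.85·0.6339 + 0.1·0.3661) ≈ 0.9364

0.936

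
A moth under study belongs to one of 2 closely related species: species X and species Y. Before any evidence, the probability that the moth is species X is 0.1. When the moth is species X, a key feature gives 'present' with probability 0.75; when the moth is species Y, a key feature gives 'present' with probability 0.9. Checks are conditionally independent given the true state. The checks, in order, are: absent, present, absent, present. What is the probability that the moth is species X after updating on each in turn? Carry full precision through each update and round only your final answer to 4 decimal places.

After 'absent': P(species X) = 0.25·0.1000 / (0.25·0.1000 + 0.1·0.9000) ≈ 0.2174
After 'present': P(species X) = 0.75·0.2174 / (0.75·0.2174 + 0.9·0.7826) ≈ 0.1880
After 'absent': P(species X) = 0.25·0.1880 / (0.25·0.1880 + 0.1·0.8120) ≈ 0.3666
After 'present': P(species X) = 0.75·0.3666 / (0.75·0.3666 + 0.9·0.6334) ≈ 0.3254

0.3254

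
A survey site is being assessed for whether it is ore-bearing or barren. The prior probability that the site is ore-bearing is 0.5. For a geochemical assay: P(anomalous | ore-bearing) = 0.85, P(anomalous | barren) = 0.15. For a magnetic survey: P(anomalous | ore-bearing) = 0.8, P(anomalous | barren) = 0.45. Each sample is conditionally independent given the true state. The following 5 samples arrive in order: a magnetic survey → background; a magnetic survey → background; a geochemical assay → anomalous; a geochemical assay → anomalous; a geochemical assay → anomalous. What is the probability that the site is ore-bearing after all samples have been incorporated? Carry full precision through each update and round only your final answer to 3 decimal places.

Apply Bayes' rule sequentially, carrying P(ore) forward.
After a magnetic survey='background': P(ore) = 0.2·0.5000 / (0.2·0.5000 + 0.55·0.5000) ≈ 0.2667
After a magnetic survey='background': P(ore) = 0.2·0.2667 / (0.2·0.2667 + 0.55·0.7333) ≈ 0.1168
After a geochemical assay='anomalous': P(ore) = 0.85·0.1168 / (0.85·0.1168 + 0.15·0.8832) ≈ 0.4283
After a geochemical assay='anomalous': P(ore) = 0.85·0.4283 / (0.85·0.4283 + 0.15·0.5717) ≈ 0.8094
After a geochemical assay='anomalous': P(ore) = 0.85·0.8094 / (0.85·0.8094 + 0.15·0.1906) ≈ 0.9601

0.960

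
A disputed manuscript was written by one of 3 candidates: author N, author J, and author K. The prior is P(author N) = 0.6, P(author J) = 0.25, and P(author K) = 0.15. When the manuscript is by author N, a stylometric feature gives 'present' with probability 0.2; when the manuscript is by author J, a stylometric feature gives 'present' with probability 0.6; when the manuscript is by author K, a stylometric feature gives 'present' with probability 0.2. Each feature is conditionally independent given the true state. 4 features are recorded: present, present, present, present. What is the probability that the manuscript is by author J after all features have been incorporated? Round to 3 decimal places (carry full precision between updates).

0.964

Apply Bayes' rule sequentially, carrying P(author J) forward.
After 'present': normaliser = 0.2·0.6000 + 0.6·0.2500 + 0.2·0.1500; P(author N) ≈ 0.4000, P(author J) ≈ 0.5000, P(author K) ≈ 0.1000
After 'present': normaliser = 0.2·0.4000 + 0.6·0.5000 + 0.2·0.1000; P(author N) ≈ 0.2000, P(author J) ≈ 0.7500, P(author K) ≈ 0.0500
After 'present': normaliser = 0.2·0.2000 + 0.6·0.7500 + 0.2·0.0500; P(author N) ≈ 0.0800, P(author J) ≈ 0.9000, P(author K) ≈ 0.0200
After 'present': normaliser = 0.2·0.0800 + 0.6·0.9000 + 0.2·0.0200; P(author N) ≈ 0.0286, P(author J) ≈ 0.9643, P(author K) ≈ 0.0071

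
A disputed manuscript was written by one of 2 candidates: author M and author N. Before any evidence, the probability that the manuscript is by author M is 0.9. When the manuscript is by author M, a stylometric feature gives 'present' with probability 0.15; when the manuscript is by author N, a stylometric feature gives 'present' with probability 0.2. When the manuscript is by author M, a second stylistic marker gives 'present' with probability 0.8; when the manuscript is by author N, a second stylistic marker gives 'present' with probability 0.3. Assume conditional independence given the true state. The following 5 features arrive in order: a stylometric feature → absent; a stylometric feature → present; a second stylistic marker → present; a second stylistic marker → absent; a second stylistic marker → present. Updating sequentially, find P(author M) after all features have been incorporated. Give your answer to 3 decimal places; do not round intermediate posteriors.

After a stylometric feature='absent': P(author M) = 0.85·0.9000 / (0.85·0.9000 + 0.8·0.1000) ≈ 0.9053
After a stylometric feature='present': P(author M) = 0.15·0.9053 / (0.15·0.9053 + 0.2·0.0947) ≈ 0.8776
After a second stylistic marker='present': P(author M) = 0.8·0.8776 / (0.8·0.8776 + 0.3·0.1224) ≈ 0.9503
After a second stylistic marker='absent': P(author M) = 0.2·0.9503 / (0.2·0.9503 + 0.7·0.0497) ≈ 0.8453
After a second stylistic marker='present': P(author M) = 0.8·0.8453 / (0.8·0.8453 + 0.3·0.1547) ≈ 0.9358

0.936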